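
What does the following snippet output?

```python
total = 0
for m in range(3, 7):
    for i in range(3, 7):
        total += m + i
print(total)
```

m=3,i=3: total = 0+6 = 6
m=3,i=4: total = 6+7 = 13
m=3,i=5: total = 13+8 = 21
m=3,i=6: total = 21+9 = 30
m=4,i=3: total = 30+7 = 37
m=4,i=4: total = 37+8 = 45
m=4,i=5: total = 45+9 = 54
m=4,i=6: total = 54+10 = 64
m=5,i=3: total = 64+8 = 72
m=5,i=4: total = 72+9 = 81
m=5,i=5: total = 81+10 = 91
m=5,i=6: total = 91+11 = 102
m=6,i=3: total = 102+9 = 111
m=6,i=4: total = 111+10 = 121
m=6,i=5: total = 121+11 = 132
m=6,i=6: total = 132+12 = 144

144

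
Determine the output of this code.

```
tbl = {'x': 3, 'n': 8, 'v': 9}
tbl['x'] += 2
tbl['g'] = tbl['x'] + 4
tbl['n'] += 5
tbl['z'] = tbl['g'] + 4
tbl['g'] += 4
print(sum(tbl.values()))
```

53

tbl['x'] = 3+2 = 5 → {'x': 5, 'n': 8, 'v': 9}
tbl['g'] = tbl['x']+4 = 9 → {'x': 5, 'n': 8, 'v': 9, 'g': 9}
tbl['n'] = 8+5 = 13 → {'x': 5, 'n': 13, 'v': 9, 'g': 9}
tbl['z'] = tbl['g']+4 = 13 → {'x': 5, 'n': 13, 'v': 9, 'g': 9, 'z': 13}
tbl['g'] = 9+4 = 13 → {'x': 5, 'n': 13, 'v': 9, 'g': 13, 'z': 13}
sum of values = 53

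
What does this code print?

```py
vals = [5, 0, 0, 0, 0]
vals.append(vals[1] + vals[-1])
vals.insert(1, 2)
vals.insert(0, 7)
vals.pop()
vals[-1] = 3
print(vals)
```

[7, 5, 2, 0, 0, 0, 3]

append vals[1]+vals[-1] = 0+0 = 0 → [5, 0, 0, 0, 0, 0]
insert 2 at 1 → [5, 2, 0, 0, 0, 0, 0]
insert 7 at 0 → [7, 5, 2, 0, 0, 0, 0, 0]
pop() removes 0 → [7, 5, 2, 0, 0, 0, 0]
vals[-1] = 3 → [7, 5, 2, 0, 0, 0, 3]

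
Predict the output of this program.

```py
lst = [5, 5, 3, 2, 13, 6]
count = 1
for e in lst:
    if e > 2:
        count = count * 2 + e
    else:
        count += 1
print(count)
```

200

e=5: >2, count = 1*2+5 = 7
e=5: >2, count = 7*2+5 = 19
e=3: >2, count = 19*2+3 = 41
e=2: not >2, count = 41+1 = 42
e=13: >2, count = 42*2+13 = 97
e=6: >2, count = 97*2+6 = 200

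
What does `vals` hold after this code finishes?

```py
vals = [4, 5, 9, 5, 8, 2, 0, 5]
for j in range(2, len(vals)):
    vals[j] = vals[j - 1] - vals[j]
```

j=2: vals[2] = 5-9 = -4 → [4, 5, -4, 5, 8, 2, 0, 5]
j=3: vals[3] = (-4)-5 = -9 → [4, 5, -4, -9, 8, 2, 0, 5]
j=4: vals[4] = (-9)-8 = -17 → [4, 5, -4, -9, -17, 2, 0, 5]
j=5: vals[5] = (-17)-2 = -19 → [4, 5, -4, -9, -17, -19, 0, 5]
j=6: vals[6] = (-19)-0 = -19 → [4, 5, -4, -9, -17, -19, -19, 5]
j=7: vals[7] = (-19)-5 = -24 → [4, 5, -4, -9, -17, -19, -19, -24]

[4, 5, -4, -9, -17, -19, -19, -24]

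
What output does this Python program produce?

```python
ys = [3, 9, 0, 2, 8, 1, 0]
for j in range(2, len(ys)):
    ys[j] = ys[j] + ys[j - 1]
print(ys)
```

j=2: ys[2] = 0+9 = 9 → [3, 9, 9, 2, 8, 1, 0]
j=3: ys[3] = 2+9 = 11 → [3, 9, 9, 11, 8, 1, 0]
j=4: ys[4] = 8+11 = 19 → [3, 9, 9, 11, 19, 1, 0]
j=5: ys[5] = 1+19 = 20 → [3, 9, 9, 11, 19, 20, 0]
j=6: ys[6] = 0+20 = 20 → [3, 9, 9, 11, 19, 20, 20]

[3, 9, 9, 11, 19, 20, 20]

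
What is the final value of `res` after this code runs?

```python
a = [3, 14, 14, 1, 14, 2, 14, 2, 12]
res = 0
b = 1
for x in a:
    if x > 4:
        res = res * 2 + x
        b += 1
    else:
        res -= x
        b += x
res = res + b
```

330

x=3: not >4, res = 0-3 = -3; b=4
x=14: >4, res = (-3)*2+14 = 8; b=5
x=14: >4, res = 8*2+14 = 30; b=6
x=1: not >4, res = 30-1 = 29; b=7
x=14: >4, res = 29*2+14 = 72; b=8
x=2: not >4, res = 72-2 = 70; b=10
x=14: >4, res = 70*2+14 = 154; b=11
x=2: not >4, res = 154-2 = 152; b=13
x=12: >4, res = 152*2+12 = 316; b=14
res+b = 316+14 = 330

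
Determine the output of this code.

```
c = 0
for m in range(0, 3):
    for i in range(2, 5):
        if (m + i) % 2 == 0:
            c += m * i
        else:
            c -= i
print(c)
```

m=0,i=2: even sum, c = 0+0 = 0
m=0,i=3: odd sum, c = 0-3 = -3
m=0,i=4: even sum, c = (-3)+0 = -3
m=1,i=2: odd sum, c = (-3)-2 = -5
m=1,i=3: even sum, c = (-5)+3 = -2
m=1,i=4: odd sum, c = (-2)-4 = -6
m=2,i=2: even sum, c = (-6)+4 = -2
m=2,i=3: odd sum, c = (-2)-3 = -5
m=2,i=4: even sum, c = (-5)+8 = 3

3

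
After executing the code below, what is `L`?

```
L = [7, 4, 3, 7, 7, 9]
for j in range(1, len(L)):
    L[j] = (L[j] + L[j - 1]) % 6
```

[7, 5, 2, 3, 4, 1]

j=1: L[1] = (4+7)%6 = 5 → [7, 5, 3, 7, 7, 9]
j=2: L[2] = (3+5)%6 = 2 → [7, 5, 2, 7, 7, 9]
j=3: L[3] = (7+2)%6 = 3 → [7, 5, 2, 3, 7, 9]
j=4: L[4] = (7+3)%6 = 4 → [7, 5, 2, 3, 4, 9]
j=5: L[5] = (9+4)%6 = 1 → [7, 5, 2, 3, 4, 1]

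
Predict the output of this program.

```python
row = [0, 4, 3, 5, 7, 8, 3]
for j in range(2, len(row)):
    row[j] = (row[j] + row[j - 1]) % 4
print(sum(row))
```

15

j=2: row[2] = (3+4)%4 = 3 → [0, 4, 3, 5, 7, 8, 3]
j=3: row[3] = (5+3)%4 = 0 → [0, 4, 3, 0, 7, 8, 3]
j=4: row[4] = (7+0)%4 = 3 → [0, 4, 3, 0, 3, 8, 3]
j=5: row[5] = (8+3)%4 = 3 → [0, 4, 3, 0, 3, 3, 3]
j=6: row[6] = (3+3)%4 = 2 → [0, 4, 3, 0, 3, 3, 2]
sum = 15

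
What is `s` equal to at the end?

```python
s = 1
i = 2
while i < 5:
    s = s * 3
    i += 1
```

27

i=2: s = 1*3 = 3
i=3: s = 3*3 = 9
i=4: s = 9*3 = 27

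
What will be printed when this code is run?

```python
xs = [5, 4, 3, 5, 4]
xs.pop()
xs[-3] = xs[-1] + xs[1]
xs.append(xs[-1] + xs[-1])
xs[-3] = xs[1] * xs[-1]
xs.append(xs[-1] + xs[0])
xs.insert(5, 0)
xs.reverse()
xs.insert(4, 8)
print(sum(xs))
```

pop() removes 4 → [5, 4, 3, 5]
xs[-3] = xs[-1]+xs[1] = 5+4 = 9 → [5, 9, 3, 5]
append xs[-1]+xs[-1] = 5+5 = 10 → [5, 9, 3, 5, 10]
xs[-3] = xs[1]*xs[-1] = 9*10 = 90 → [5, 9, 90, 5, 10]
append xs[-1]+xs[0] = 10+5 = 15 → [5, 9, 90, 5, 10, 15]
insert 0 at 5 → [5, 9, 90, 5, 10, 0, 15]
reverse → [15, 0, 10, 5, 90, 9, 5]
insert 8 at 4 → [15, 0, 10, 5, 8, 90, 9, 5]
sum = 142

142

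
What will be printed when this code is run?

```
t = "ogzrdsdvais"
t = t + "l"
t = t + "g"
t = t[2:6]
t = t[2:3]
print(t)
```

+ 'l' → 'ogzrdsdvaisl'
+ 'g' → 'ogzrdsdvaislg'
slice [2:6] → 'zrds'
slice [2:3] → 'd'

d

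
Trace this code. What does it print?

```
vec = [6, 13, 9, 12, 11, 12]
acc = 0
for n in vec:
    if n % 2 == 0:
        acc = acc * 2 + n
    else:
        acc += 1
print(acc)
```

n=6: even, acc = 0*2+6 = 6
n=13: not even, acc = 6+1 = 7
n=9: not even, acc = 7+1 = 8
n=12: even, acc = 8*2+12 = 28
n=11: not even, acc = 28+1 = 29
n=12: even, acc = 29*2+12 = 70

70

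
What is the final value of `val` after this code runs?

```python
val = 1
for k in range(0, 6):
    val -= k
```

k=0: val = 1-0 = 1
k=1: val = 1-1 = 0
k=2: val = 0-2 = -2
k=3: val = (-2)-3 = -5
k=4: val = (-5)-4 = -9
k=5: val = (-9)-5 = -14

-14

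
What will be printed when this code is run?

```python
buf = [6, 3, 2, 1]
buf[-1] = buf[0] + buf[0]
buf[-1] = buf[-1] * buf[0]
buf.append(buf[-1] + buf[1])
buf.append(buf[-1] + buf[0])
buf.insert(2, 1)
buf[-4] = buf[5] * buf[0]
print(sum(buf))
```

buf[-1] = buf[0]+buf[0] = 6+6 = 12 → [6, 3, 2, 12]
buf[-1] = buf[-1]*buf[0] = 12*6 = 72 → [6, 3, 2, 72]
append buf[-1]+buf[1] = 72+3 = 75 → [6, 3, 2, 72, 75]
append buf[-1]+buf[0] = 75+6 = 81 → [6, 3, 2, 72, 75, 81]
insert 1 at 2 → [6, 3, 1, 2, 72, 75, 81]
buf[-4] = buf[5]*buf[0] = 75*6 = 450 → [6, 3, 1, 450, 72, 75, 81]
sum = 688

688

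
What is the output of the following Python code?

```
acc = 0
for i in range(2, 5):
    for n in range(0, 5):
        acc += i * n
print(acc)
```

i=2,n=0: acc = 0+0 = 0
i=2,n=1: acc = 0+2 = 2
i=2,n=2: acc = 2+4 = 6
i=2,n=3: acc = 6+6 = 12
i=2,n=4: acc = 12+8 = 20
i=3,n=0: acc = 20+0 = 20
i=3,n=1: acc = 20+3 = 23
i=3,n=2: acc = 23+6 = 29
i=3,n=3: acc = 29+9 = 38
i=3,n=4: acc = 38+12 = 50
i=4,n=0: acc = 50+0 = 50
i=4,n=1: acc = 50+4 = 54
i=4,n=2: acc = 54+8 = 62
i=4,n=3: acc = 62+12 = 74
i=4,n=4: acc = 74+16 = 90

90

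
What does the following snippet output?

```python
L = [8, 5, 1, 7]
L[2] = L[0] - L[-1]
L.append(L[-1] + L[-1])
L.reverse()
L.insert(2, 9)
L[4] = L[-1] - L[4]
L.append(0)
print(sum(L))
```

L[2] = L[0]-L[-1] = 8-7 = 1 → [8, 5, 1, 7]
append L[-1]+L[-1] = 7+7 = 14 → [8, 5, 1, 7, 14]
reverse → [14, 7, 1, 5, 8]
insert 9 at 2 → [14, 7, 9, 1, 5, 8]
L[4] = L[-1]-L[4] = 8-5 = 3 → [14, 7, 9, 1, 3, 8]
append 0 → [14, 7, 9, 1, 3, 8, 0]
sum = 42

42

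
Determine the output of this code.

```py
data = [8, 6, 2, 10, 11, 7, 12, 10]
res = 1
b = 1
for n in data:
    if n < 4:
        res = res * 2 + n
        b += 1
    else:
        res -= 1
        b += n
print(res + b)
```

n=8: not <4, res = 1-1 = 0; b=9
n=6: not <4, res = 0-1 = -1; b=15
n=2: <4, res = (-1)*2+2 = 0; b=16
n=10: not <4, res = 0-1 = -1; b=26
n=11: not <4, res = (-1)-1 = -2; b=37
n=7: not <4, res = (-2)-1 = -3; b=44
n=12: not <4, res = (-3)-1 = -4; b=56
n=10: not <4, res = (-4)-1 = -5; b=66
res+b = (-5)+66 = 61

61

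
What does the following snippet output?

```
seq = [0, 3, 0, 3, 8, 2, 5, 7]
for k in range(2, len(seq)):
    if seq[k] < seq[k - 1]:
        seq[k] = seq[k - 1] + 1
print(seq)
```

[0, 3, 4, 5, 8, 9, 10, 11]

k=2: 0<3, seq[2] = 3+1 = 4 → [0, 3, 4, 3, 8, 2, 5, 7]
k=3: 3<4, seq[3] = 4+1 = 5 → [0, 3, 4, 5, 8, 2, 5, 7]
k=4: 8>=5, unchanged → [0, 3, 4, 5, 8, 2, 5, 7]
k=5: 2<8, seq[5] = 8+1 = 9 → [0, 3, 4, 5, 8, 9, 5, 7]
k=6: 5<9, seq[6] = 9+1 = 10 → [0, 3, 4, 5, 8, 9, 10, 7]
k=7: 7<10, seq[7] = 10+1 = 11 → [0, 3, 4, 5, 8, 9, 10, 11]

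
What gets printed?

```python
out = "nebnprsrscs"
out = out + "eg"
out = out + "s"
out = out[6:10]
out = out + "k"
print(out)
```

srsck

+ 'eg' → 'nebnprsrscseg'
+ 's' → 'nebnprsrscsegs'
slice [6:10] → 'srsc'
+ 'k' → 'srsck'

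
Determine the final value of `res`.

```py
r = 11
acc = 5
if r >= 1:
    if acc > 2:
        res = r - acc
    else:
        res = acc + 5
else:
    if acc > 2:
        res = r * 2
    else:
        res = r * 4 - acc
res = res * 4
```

r=11, acc=5
r >= 1 is True; acc > 2 is True
→ res = r - acc = 6
res = 6*4 = 24

24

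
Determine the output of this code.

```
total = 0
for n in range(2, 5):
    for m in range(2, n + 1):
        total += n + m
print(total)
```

36

n=2,m=2: total = 0+4 = 4
n=3,m=2: total = 4+5 = 9
n=3,m=3: total = 9+6 = 15
n=4,m=2: total = 15+6 = 21
n=4,m=3: total = 21+7 = 28
n=4,m=4: total = 28+8 = 36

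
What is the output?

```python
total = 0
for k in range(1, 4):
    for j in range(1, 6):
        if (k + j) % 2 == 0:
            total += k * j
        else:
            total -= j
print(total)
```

27

k=1,j=1: even sum, total = 0+1 = 1
k=1,j=2: odd sum, total = 1-2 = -1
k=1,j=3: even sum, total = (-1)+3 = 2
k=1,j=4: odd sum, total = 2-4 = -2
k=1,j=5: even sum, total = (-2)+5 = 3
k=2,j=1: odd sum, total = 3-1 = 2
k=2,j=2: even sum, total = 2+4 = 6
k=2,j=3: odd sum, total = 6-3 = 3
k=2,j=4: even sum, total = 3+8 = 11
k=2,j=5: odd sum, total = 11-5 = 6
k=3,j=1: even sum, total = 6+3 = 9
k=3,j=2: odd sum, total = 9-2 = 7
k=3,j=3: even sum, total = 7+9 = 16
k=3,j=4: odd sum, total = 16-4 = 12
k=3,j=5: even sum, total = 12+15 = 27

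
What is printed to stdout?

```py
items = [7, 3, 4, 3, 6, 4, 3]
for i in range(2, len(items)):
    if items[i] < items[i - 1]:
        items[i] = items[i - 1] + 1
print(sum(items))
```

40

i=2: 4>=3, unchanged → [7, 3, 4, 3, 6, 4, 3]
i=3: 3<4, items[3] = 4+1 = 5 → [7, 3, 4, 5, 6, 4, 3]
i=4: 6>=5, unchanged → [7, 3, 4, 5, 6, 4, 3]
i=5: 4<6, items[5] = 6+1 = 7 → [7, 3, 4, 5, 6, 7, 3]
i=6: 3<7, items[6] = 7+1 = 8 → [7, 3, 4, 5, 6, 7, 8]
sum = 40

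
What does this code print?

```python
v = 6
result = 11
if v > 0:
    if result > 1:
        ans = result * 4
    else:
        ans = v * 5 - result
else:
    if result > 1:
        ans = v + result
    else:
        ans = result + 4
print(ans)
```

v=6, result=11
v > 0 is True; result > 1 is True
→ ans = result * 4 = 44

44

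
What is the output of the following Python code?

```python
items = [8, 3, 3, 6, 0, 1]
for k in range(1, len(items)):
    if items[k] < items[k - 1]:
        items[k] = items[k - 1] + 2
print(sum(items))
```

k=1: 3<8, items[1] = 8+2 = 10 → [8, 10, 3, 6, 0, 1]
k=2: 3<10, items[2] = 10+2 = 12 → [8, 10, 12, 6, 0, 1]
k=3: 6<12, items[3] = 12+2 = 14 → [8, 10, 12, 14, 0, 1]
k=4: 0<14, items[4] = 14+2 = 16 → [8, 10, 12, 14, 16, 1]
k=5: 1<16, items[5] = 16+2 = 18 → [8, 10, 12, 14, 16, 18]
sum = 78

78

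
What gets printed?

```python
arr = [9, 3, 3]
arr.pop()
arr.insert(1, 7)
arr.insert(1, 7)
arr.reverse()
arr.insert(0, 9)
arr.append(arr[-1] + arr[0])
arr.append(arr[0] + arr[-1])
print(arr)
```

pop() removes 3 → [9, 3]
insert 7 at 1 → [9, 7, 3]
insert 7 at 1 → [9, 7, 7, 3]
reverse → [3, 7, 7, 9]
insert 9 at 0 → [9, 3, 7, 7, 9]
append arr[-1]+arr[0] = 9+9 = 18 → [9, 3, 7, 7, 9, 18]
append arr[0]+arr[-1] = 9+18 = 27 → [9, 3, 7, 7, 9, 18, 27]

[9, 3, 7, 7, 9, 18, 27]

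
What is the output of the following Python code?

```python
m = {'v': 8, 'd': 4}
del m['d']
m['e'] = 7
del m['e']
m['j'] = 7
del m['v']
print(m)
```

{'j': 7}

del 'd' → {'v': 8}
m['e'] = 7 → {'v': 8, 'e': 7}
del 'e' → {'v': 8}
m['j'] = 7 → {'v': 8, 'j': 7}
del 'v' → {'j': 7}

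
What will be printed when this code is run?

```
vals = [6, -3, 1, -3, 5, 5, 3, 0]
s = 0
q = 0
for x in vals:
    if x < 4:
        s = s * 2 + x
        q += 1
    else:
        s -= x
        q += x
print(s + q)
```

x=6: not <4, s = 0-6 = -6; q=6
x=-3: <4, s = (-6)*2+(-3) = -15; q=7
x=1: <4, s = (-15)*2+1 = -29; q=8
x=-3: <4, s = (-29)*2+(-3) = -61; q=9
x=5: not <4, s = (-61)-5 = -66; q=14
x=5: not <4, s = (-66)-5 = -71; q=19
x=3: <4, s = (-71)*2+3 = -139; q=20
x=0: <4, s = (-139)*2+0 = -278; q=21
s+q = (-278)+21 = -257

-257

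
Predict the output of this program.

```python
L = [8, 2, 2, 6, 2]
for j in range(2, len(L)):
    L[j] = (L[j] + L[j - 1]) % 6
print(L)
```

j=2: L[2] = (2+2)%6 = 4 → [8, 2, 4, 6, 2]
j=3: L[3] = (6+4)%6 = 4 → [8, 2, 4, 4, 2]
j=4: L[4] = (2+4)%6 = 0 → [8, 2, 4, 4, 0]

[8, 2, 4, 4, 0]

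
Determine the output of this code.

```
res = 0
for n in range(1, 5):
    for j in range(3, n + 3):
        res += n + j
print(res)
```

70

n=1,j=3: res = 0+4 = 4
n=2,j=3: res = 4+5 = 9
n=2,j=4: res = 9+6 = 15
n=3,j=3: res = 15+6 = 21
n=3,j=4: res = 21+7 = 28
n=3,j=5: res = 28+8 = 36
n=4,j=3: res = 36+7 = 43
n=4,j=4: res = 43+8 = 51
n=4,j=5: res = 51+9 = 60
n=4,j=6: res = 60+10 = 70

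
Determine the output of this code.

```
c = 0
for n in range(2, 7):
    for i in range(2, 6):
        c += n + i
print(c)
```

150

n=2,i=2: c = 0+4 = 4
n=2,i=3: c = 4+5 = 9
n=2,i=4: c = 9+6 = 15
n=2,i=5: c = 15+7 = 22
n=3,i=2: c = 22+5 = 27
n=3,i=3: c = 27+6 = 33
n=3,i=4: c = 33+7 = 40
n=3,i=5: c = 40+8 = 48
n=4,i=2: c = 48+6 = 54
n=4,i=3: c = 54+7 = 61
n=4,i=4: c = 61+8 = 69
n=4,i=5: c = 69+9 = 78
n=5,i=2: c = 78+7 = 85
n=5,i=3: c = 85+8 = 93
n=5,i=4: c = 93+9 = 102
n=5,i=5: c = 102+10 = 112
n=6,i=2: c = 112+8 = 120
n=6,i=3: c = 120+9 = 129
n=6,i=4: c = 129+10 = 139
n=6,i=5: c = 139+11 = 150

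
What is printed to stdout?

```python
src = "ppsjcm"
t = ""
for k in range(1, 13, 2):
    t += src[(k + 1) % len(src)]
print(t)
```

scpscp

k=1: add src[2]='s' → 's'
k=3: add src[4]='c' → 'sc'
k=5: add src[0]='p' → 'scp'
k=7: add src[2]='s' → 'scps'
k=9: add src[4]='c' → 'scpsc'
k=11: add src[0]='p' → 'scpscp'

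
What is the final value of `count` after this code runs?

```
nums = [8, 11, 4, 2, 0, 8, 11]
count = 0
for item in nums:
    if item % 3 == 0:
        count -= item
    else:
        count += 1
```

item=8: not %3==0, count = 0+1 = 1
item=11: not %3==0, count = 1+1 = 2
item=4: not %3==0, count = 2+1 = 3
item=2: not %3==0, count = 3+1 = 4
item=0: %3==0, count = 4-0 = 4
item=8: not %3==0, count = 4+1 = 5
item=11: not %3==0, count = 5+1 = 6

6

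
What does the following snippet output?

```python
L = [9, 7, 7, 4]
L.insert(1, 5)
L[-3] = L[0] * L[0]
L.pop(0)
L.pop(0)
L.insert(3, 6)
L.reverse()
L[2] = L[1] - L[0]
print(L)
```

[6, 4, -2, 81]

insert 5 at 1 → [9, 5, 7, 7, 4]
L[-3] = L[0]*L[0] = 9*9 = 81 → [9, 5, 81, 7, 4]
pop(0) removes 9 → [5, 81, 7, 4]
pop(0) removes 5 → [81, 7, 4]
insert 6 at 3 → [81, 7, 4, 6]
reverse → [6, 4, 7, 81]
L[2] = L[1]-L[0] = 4-6 = -2 → [6, 4, -2, 81]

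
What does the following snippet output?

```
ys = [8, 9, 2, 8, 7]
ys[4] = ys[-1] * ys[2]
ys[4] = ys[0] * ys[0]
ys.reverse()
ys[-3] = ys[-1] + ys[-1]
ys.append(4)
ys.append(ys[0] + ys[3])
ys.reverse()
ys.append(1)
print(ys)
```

[73, 4, 8, 9, 16, 8, 64, 1]

ys[4] = ys[-1]*ys[2] = 7*2 = 14 → [8, 9, 2, 8, 14]
ys[4] = ys[0]*ys[0] = 8*8 = 64 → [8, 9, 2, 8, 64]
reverse → [64, 8, 2, 9, 8]
ys[-3] = ys[-1]+ys[-1] = 8+8 = 16 → [64, 8, 16, 9, 8]
append 4 → [64, 8, 16, 9, 8, 4]
append ys[0]+ys[3] = 64+9 = 73 → [64, 8, 16, 9, 8, 4, 73]
reverse → [73, 4, 8, 9, 16, 8, 64]
append 1 → [73, 4, 8, 9, 16, 8, 64, 1]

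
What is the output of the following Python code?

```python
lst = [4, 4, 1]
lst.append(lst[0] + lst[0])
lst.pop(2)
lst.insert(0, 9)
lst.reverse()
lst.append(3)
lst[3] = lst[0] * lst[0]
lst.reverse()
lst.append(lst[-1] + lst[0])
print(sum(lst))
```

append lst[0]+lst[0] = 4+4 = 8 → [4, 4, 1, 8]
pop(2) removes 1 → [4, 4, 8]
insert 9 at 0 → [9, 4, 4, 8]
reverse → [8, 4, 4, 9]
append 3 → [8, 4, 4, 9, 3]
lst[3] = lst[0]*lst[0] = 8*8 = 64 → [8, 4, 4, 64, 3]
reverse → [3, 64, 4, 4, 8]
append lst[-1]+lst[0] = 8+3 = 11 → [3, 64, 4, 4, 8, 11]
sum = 94

94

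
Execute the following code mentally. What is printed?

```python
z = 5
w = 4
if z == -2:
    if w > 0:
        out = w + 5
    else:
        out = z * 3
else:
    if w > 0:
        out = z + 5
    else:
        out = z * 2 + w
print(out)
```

10

z=5, w=4
z == -2 is False; w > 0 is True
→ out = z + 5 = 10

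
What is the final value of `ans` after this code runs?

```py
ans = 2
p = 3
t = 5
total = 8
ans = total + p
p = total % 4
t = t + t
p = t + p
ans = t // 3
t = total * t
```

ans = 8+3 = 11
p = 8%4 = 0
t = 5+5 = 10
p = 10+0 = 10
ans = 10//3 = 3
t = 8*10 = 80

3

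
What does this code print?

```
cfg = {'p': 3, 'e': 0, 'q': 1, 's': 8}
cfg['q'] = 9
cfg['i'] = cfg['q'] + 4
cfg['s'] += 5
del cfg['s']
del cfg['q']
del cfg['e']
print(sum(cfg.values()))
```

cfg['q'] = 9 → {'p': 3, 'e': 0, 'q': 9, 's': 8}
cfg['i'] = cfg['q']+4 = 13 → {'p': 3, 'e': 0, 'q': 9, 's': 8, 'i': 13}
cfg['s'] = 8+5 = 13 → {'p': 3, 'e': 0, 'q': 9, 's': 13, 'i': 13}
del 's' → {'p': 3, 'e': 0, 'q': 9, 'i': 13}
del 'q' → {'p': 3, 'e': 0, 'i': 13}
del 'e' → {'p': 3, 'i': 13}
sum of values = 16

16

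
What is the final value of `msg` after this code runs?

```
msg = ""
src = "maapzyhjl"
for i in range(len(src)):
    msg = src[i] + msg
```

i=0: prepend 'm' → 'm'
i=1: prepend 'a' → 'am'
i=2: prepend 'a' → 'aam'
i=3: prepend 'p' → 'paam'
i=4: prepend 'z' → 'zpaam'
i=5: prepend 'y' → 'yzpaam'
i=6: prepend 'h' → 'hyzpaam'
i=7: prepend 'j' → 'jhyzpaam'
i=8: prepend 'l' → 'ljhyzpaam'

'ljhyzpaam'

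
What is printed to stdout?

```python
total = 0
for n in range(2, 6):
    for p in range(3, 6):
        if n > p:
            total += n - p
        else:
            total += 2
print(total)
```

22

n=2,p=3: not 2>3, total = 0+2 = 2
n=2,p=4: not 2>4, total = 2+2 = 4
n=2,p=5: not 2>5, total = 4+2 = 6
n=3,p=3: not 3>3, total = 6+2 = 8
n=3,p=4: not 3>4, total = 8+2 = 10
n=3,p=5: not 3>5, total = 10+2 = 12
n=4,p=3: 4>3, total = 12+1 = 13
n=4,p=4: not 4>4, total = 13+2 = 15
n=4,p=5: not 4>5, total = 15+2 = 17
n=5,p=3: 5>3, total = 17+2 = 19
n=5,p=4: 5>4, total = 19+1 = 20
n=5,p=5: not 5>5, total = 20+2 = 22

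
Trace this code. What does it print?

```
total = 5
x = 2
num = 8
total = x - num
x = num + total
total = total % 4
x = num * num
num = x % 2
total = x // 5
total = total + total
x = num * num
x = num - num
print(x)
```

0

total = 2-8 = -6
x = 8+(-6) = 2
total = (-6)%4 = 2
x = 8*8 = 64
num = 64%2 = 0
total = 64//5 = 12
total = 12+12 = 24
x = 0*0 = 0
x = 0-0 = 0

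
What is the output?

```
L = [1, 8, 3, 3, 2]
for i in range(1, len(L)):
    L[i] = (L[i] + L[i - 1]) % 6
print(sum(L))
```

i=1: L[1] = (8+1)%6 = 3 → [1, 3, 3, 3, 2]
i=2: L[2] = (3+3)%6 = 0 → [1, 3, 0, 3, 2]
i=3: L[3] = (3+0)%6 = 3 → [1, 3, 0, 3, 2]
i=4: L[4] = (2+3)%6 = 5 → [1, 3, 0, 3, 5]
sum = 12

12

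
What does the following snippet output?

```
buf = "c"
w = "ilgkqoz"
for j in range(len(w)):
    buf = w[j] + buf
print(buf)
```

zoqkglic

j=0: prepend 'i' → 'ic'
j=1: prepend 'l' → 'lic'
j=2: prepend 'g' → 'glic'
j=3: prepend 'k' → 'kglic'
j=4: prepend 'q' → 'qkglic'
j=5: prepend 'o' → 'oqkglic'
j=6: prepend 'z' → 'zoqkglic'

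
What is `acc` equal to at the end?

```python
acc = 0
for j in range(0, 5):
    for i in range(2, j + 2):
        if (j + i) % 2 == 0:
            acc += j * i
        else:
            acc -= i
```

18

j=1,i=2: odd sum, acc = 0-2 = -2
j=2,i=2: even sum, acc = (-2)+4 = 2
j=2,i=3: odd sum, acc = 2-3 = -1
j=3,i=2: odd sum, acc = (-1)-2 = -3
j=3,i=3: even sum, acc = (-3)+9 = 6
j=3,i=4: odd sum, acc = 6-4 = 2
j=4,i=2: even sum, acc = 2+8 = 10
j=4,i=3: odd sum, acc = 10-3 = 7
j=4,i=4: even sum, acc = 7+16 = 23
j=4,i=5: odd sum, acc = 23-5 = 18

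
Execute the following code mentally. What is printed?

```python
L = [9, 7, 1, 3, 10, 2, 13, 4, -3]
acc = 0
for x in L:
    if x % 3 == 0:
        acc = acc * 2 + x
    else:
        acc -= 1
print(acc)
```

23

x=9: %3==0, acc = 0*2+9 = 9
x=7: not %3==0, acc = 9-1 = 8
x=1: not %3==0, acc = 8-1 = 7
x=3: %3==0, acc = 7*2+3 = 17
x=10: not %3==0, acc = 17-1 = 16
x=2: not %3==0, acc = 16-1 = 15
x=13: not %3==0, acc = 15-1 = 14
x=4: not %3==0, acc = 14-1 = 13
x=-3: %3==0, acc = 13*2+(-3) = 23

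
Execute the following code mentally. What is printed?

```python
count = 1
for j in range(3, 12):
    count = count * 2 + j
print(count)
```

j=3: count = 1*2+3 = 5
j=4: count = 5*2+4 = 14
j=5: count = 14*2+5 = 33
j=6: count = 33*2+6 = 72
j=7: count = 72*2+7 = 151
j=8: count = 151*2+8 = 310
j=9: count = 310*2+9 = 629
j=10: count = 629*2+10 = 1268
j=11: count = 1268*2+11 = 2547

2547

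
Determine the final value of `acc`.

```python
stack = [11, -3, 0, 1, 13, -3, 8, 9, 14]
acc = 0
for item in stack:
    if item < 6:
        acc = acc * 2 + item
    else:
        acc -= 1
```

item=11: not <6, acc = 0-1 = -1
item=-3: <6, acc = (-1)*2+(-3) = -5
item=0: <6, acc = (-5)*2+0 = -10
item=1: <6, acc = (-10)*2+1 = -19
item=13: not <6, acc = (-19)-1 = -20
item=-3: <6, acc = (-20)*2+(-3) = -43
item=8: not <6, acc = (-43)-1 = -44
item=9: not <6, acc = (-44)-1 = -45
item=14: not <6, acc = (-45)-1 = -46

-46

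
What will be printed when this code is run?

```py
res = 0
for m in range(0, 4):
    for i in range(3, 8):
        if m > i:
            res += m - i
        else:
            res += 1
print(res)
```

m=0,i=3: not 0>3, res = 0+1 = 1
m=0,i=4: not 0>4, res = 1+1 = 2
m=0,i=5: not 0>5, res = 2+1 = 3
m=0,i=6: not 0>6, res = 3+1 = 4
m=0,i=7: not 0>7, res = 4+1 = 5
m=1,i=3: not 1>3, res = 5+1 = 6
m=1,i=4: not 1>4, res = 6+1 = 7
m=1,i=5: not 1>5, res = 7+1 = 8
m=1,i=6: not 1>6, res = 8+1 = 9
m=1,i=7: not 1>7, res = 9+1 = 10
m=2,i=3: not 2>3, res = 10+1 = 11
m=2,i=4: not 2>4, res = 11+1 = 12
m=2,i=5: not 2>5, res = 12+1 = 13
m=2,i=6: not 2>6, res = 13+1 = 14
m=2,i=7: not 2>7, res = 14+1 = 15
m=3,i=3: not 3>3, res = 15+1 = 16
m=3,i=4: not 3>4, res = 16+1 = 17
m=3,i=5: not 3>5, res = 17+1 = 18
m=3,i=6: not 3>6, res = 18+1 = 19
m=3,i=7: not 3>7, res = 19+1 = 20

20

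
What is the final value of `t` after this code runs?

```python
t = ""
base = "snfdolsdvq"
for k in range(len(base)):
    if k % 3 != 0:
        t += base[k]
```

'nfoldv'

k=0: skip
k=1: add 'n' → 'n'
k=2: add 'f' → 'nf'
k=3: skip
k=4: add 'o' → 'nfo'
k=5: add 'l' → 'nfol'
k=6: skip
k=7: add 'd' → 'nfold'
k=8: add 'v' → 'nfoldv'
k=9: skip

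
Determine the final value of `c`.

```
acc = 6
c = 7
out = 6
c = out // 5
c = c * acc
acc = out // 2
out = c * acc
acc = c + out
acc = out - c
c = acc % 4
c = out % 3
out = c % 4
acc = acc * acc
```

0

c = 6//5 = 1
c = 1*6 = 6
acc = 6//2 = 3
out = 6*3 = 18
acc = 6+18 = 24
acc = 18-6 = 12
c = 12%4 = 0
c = 18%3 = 0
out = 0%4 = 0
acc = 12*12 = 144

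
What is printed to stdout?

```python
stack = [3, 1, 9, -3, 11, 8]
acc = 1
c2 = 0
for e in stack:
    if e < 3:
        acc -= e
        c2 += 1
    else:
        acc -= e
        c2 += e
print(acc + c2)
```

5

e=3: not <3, acc = 1-3 = -2; c2=3
e=1: <3, acc = (-2)-1 = -3; c2=4
e=9: not <3, acc = (-3)-9 = -12; c2=13
e=-3: <3, acc = (-12)-(-3) = -9; c2=14
e=11: not <3, acc = (-9)-11 = -20; c2=25
e=8: not <3, acc = (-20)-8 = -28; c2=33
acc+c2 = (-28)+33 = 5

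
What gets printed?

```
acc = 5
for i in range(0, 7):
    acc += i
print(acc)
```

i=0: acc = 5+0 = 5
i=1: acc = 5+1 = 6
i=2: acc = 6+2 = 8
i=3: acc = 8+3 = 11
i=4: acc = 11+4 = 15
i=5: acc = 15+5 = 20
i=6: acc = 20+6 = 26

26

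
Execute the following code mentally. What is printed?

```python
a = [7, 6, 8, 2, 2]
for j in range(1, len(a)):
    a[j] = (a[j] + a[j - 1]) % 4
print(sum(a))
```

j=1: a[1] = (6+7)%4 = 1 → [7, 1, 8, 2, 2]
j=2: a[2] = (8+1)%4 = 1 → [7, 1, 1, 2, 2]
j=3: a[3] = (2+1)%4 = 3 → [7, 1, 1, 3, 2]
j=4: a[4] = (2+3)%4 = 1 → [7, 1, 1, 3, 1]
sum = 13

13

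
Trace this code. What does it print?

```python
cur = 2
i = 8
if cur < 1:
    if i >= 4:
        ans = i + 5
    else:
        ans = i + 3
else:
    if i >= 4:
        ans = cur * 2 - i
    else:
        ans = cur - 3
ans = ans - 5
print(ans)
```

-9

cur=2, i=8
cur < 1 is False; i >= 4 is True
→ ans = cur * 2 - i = -4
ans = (-4)-5 = -9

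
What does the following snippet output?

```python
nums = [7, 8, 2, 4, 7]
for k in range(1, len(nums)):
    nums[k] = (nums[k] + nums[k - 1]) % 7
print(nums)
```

[7, 1, 3, 0, 0]

k=1: nums[1] = (8+7)%7 = 1 → [7, 1, 2, 4, 7]
k=2: nums[2] = (2+1)%7 = 3 → [7, 1, 3, 4, 7]
k=3: nums[3] = (4+3)%7 = 0 → [7, 1, 3, 0, 7]
k=4: nums[4] = (7+0)%7 = 0 → [7, 1, 3, 0, 0]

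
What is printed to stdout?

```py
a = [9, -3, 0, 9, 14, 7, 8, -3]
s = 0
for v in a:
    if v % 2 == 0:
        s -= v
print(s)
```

v=9: not even
v=-3: not even
v=0: even, s = 0-0 = 0
v=9: not even
v=14: even, s = 0-14 = -14
v=7: not even
v=8: even, s = (-14)-8 = -22
v=-3: not even

-22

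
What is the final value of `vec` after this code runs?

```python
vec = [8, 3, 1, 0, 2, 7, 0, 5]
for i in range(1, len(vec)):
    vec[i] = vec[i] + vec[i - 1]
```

[8, 11, 12, 12, 14, 21, 21, 26]

i=1: vec[1] = 3+8 = 11 → [8, 11, 1, 0, 2, 7, 0, 5]
i=2: vec[2] = 1+11 = 12 → [8, 11, 12, 0, 2, 7, 0, 5]
i=3: vec[3] = 0+12 = 12 → [8, 11, 12, 12, 2, 7, 0, 5]
i=4: vec[4] = 2+12 = 14 → [8, 11, 12, 12, 14, 7, 0, 5]
i=5: vec[5] = 7+14 = 21 → [8, 11, 12, 12, 14, 21, 0, 5]
i=6: vec[6] = 0+21 = 21 → [8, 11, 12, 12, 14, 21, 21, 5]
i=7: vec[7] = 5+21 = 26 → [8, 11, 12, 12, 14, 21, 21, 26]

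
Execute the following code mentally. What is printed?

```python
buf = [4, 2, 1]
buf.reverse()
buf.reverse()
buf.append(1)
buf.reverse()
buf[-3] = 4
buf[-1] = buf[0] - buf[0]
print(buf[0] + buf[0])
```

2

reverse → [1, 2, 4]
reverse → [4, 2, 1]
append 1 → [4, 2, 1, 1]
reverse → [1, 1, 2, 4]
buf[-3] = 4 → [1, 4, 2, 4]
buf[-1] = buf[0]-buf[0] = 1-1 = 0 → [1, 4, 2, 0]
buf[0]+buf[0] = 1+1 = 2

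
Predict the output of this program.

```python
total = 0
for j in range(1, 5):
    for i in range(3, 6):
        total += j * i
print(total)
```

j=1,i=3: total = 0+3 = 3
j=1,i=4: total = 3+4 = 7
j=1,i=5: total = 7+5 = 12
j=2,i=3: total = 12+6 = 18
j=2,i=4: total = 18+8 = 26
j=2,i=5: total = 26+10 = 36
j=3,i=3: total = 36+9 = 45
j=3,i=4: total = 45+12 = 57
j=3,i=5: total = 57+15 = 72
j=4,i=3: total = 72+12 = 84
j=4,i=4: total = 84+16 = 100
j=4,i=5: total = 100+20 = 120

120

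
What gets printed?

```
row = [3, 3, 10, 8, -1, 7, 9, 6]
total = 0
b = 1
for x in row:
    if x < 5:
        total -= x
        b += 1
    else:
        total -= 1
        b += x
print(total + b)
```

x=3: <5, total = 0-3 = -3; b=2
x=3: <5, total = (-3)-3 = -6; b=3
x=10: not <5, total = (-6)-1 = -7; b=13
x=8: not <5, total = (-7)-1 = -8; b=21
x=-1: <5, total = (-8)-(-1) = -7; b=22
x=7: not <5, total = (-7)-1 = -8; b=29
x=9: not <5, total = (-8)-1 = -9; b=38
x=6: not <5, total = (-9)-1 = -10; b=44
total+b = (-10)+44 = 34

34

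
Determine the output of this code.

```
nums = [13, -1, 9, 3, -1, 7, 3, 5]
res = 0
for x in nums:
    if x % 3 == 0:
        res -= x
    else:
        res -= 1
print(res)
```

-20

x=13: not %3==0, res = 0-1 = -1
x=-1: not %3==0, res = (-1)-1 = -2
x=9: %3==0, res = (-2)-9 = -11
x=3: %3==0, res = (-11)-3 = -14
x=-1: not %3==0, res = (-14)-1 = -15
x=7: not %3==0, res = (-15)-1 = -16
x=3: %3==0, res = (-16)-3 = -19
x=5: not %3==0, res = (-19)-1 = -20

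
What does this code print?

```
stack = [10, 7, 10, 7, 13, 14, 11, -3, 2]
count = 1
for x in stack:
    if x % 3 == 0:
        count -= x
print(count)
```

x=10: not %3==0
x=7: not %3==0
x=10: not %3==0
x=7: not %3==0
x=13: not %3==0
x=14: not %3==0
x=11: not %3==0
x=-3: %3==0, count = 1-(-3) = 4
x=2: not %3==0

4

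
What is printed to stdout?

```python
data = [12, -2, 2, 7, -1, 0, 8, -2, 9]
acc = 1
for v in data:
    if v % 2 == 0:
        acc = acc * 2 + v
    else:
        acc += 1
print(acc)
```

463

v=12: even, acc = 1*2+12 = 14
v=-2: even, acc = 14*2+(-2) = 26
v=2: even, acc = 26*2+2 = 54
v=7: not even, acc = 54+1 = 55
v=-1: not even, acc = 55+1 = 56
v=0: even, acc = 56*2+0 = 112
v=8: even, acc = 112*2+8 = 232
v=-2: even, acc = 232*2+(-2) = 462
v=9: not even, acc = 462+1 = 463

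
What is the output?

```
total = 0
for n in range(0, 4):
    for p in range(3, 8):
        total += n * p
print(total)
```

n=0,p=3: total = 0+0 = 0
n=0,p=4: total = 0+0 = 0
n=0,p=5: total = 0+0 = 0
n=0,p=6: total = 0+0 = 0
n=0,p=7: total = 0+0 = 0
n=1,p=3: total = 0+3 = 3
n=1,p=4: total = 3+4 = 7
n=1,p=5: total = 7+5 = 12
n=1,p=6: total = 12+6 = 18
n=1,p=7: total = 18+7 = 25
n=2,p=3: total = 25+6 = 31
n=2,p=4: total = 31+8 = 39
n=2,p=5: total = 39+10 = 49
n=2,p=6: total = 49+12 = 61
n=2,p=7: total = 61+14 = 75
n=3,p=3: total = 75+9 = 84
n=3,p=4: total = 84+12 = 96
n=3,p=5: total = 96+15 = 111
n=3,p=6: total = 111+18 = 129
n=3,p=7: total = 129+21 = 150

150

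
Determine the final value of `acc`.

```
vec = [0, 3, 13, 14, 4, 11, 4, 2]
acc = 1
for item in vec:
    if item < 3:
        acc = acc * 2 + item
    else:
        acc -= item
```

-92

item=0: <3, acc = 1*2+0 = 2
item=3: not <3, acc = 2-3 = -1
item=13: not <3, acc = (-1)-13 = -14
item=14: not <3, acc = (-14)-14 = -28
item=4: not <3, acc = (-28)-4 = -32
item=11: not <3, acc = (-32)-11 = -43
item=4: not <3, acc = (-43)-4 = -47
item=2: <3, acc = (-47)*2+2 = -92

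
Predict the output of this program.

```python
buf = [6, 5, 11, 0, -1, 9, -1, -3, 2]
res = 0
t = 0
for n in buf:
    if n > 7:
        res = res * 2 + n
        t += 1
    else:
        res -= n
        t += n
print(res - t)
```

-19

n=6: not >7, res = 0-6 = -6; t=6
n=5: not >7, res = (-6)-5 = -11; t=11
n=11: >7, res = (-11)*2+11 = -11; t=12
n=0: not >7, res = (-11)-0 = -11; t=12
n=-1: not >7, res = (-11)-(-1) = -10; t=11
n=9: >7, res = (-10)*2+9 = -11; t=12
n=-1: not >7, res = (-11)-(-1) = -10; t=11
n=-3: not >7, res = (-10)-(-3) = -7; t=8
n=2: not >7, res = (-7)-2 = -9; t=10
res-t = (-9)-10 = -19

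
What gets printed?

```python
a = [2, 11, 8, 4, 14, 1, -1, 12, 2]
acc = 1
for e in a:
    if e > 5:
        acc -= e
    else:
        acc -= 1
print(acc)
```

-49

e=2: not >5, acc = 1-1 = 0
e=11: >5, acc = 0-11 = -11
e=8: >5, acc = (-11)-8 = -19
e=4: not >5, acc = (-19)-1 = -20
e=14: >5, acc = (-20)-14 = -34
e=1: not >5, acc = (-34)-1 = -35
e=-1: not >5, acc = (-35)-1 = -36
e=12: >5, acc = (-36)-12 = -48
e=2: not >5, acc = (-48)-1 = -49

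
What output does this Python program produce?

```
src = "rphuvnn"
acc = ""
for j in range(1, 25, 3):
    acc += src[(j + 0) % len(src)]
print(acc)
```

j=1: add src[1]='p' → 'p'
j=4: add src[4]='v' → 'pv'
j=7: add src[0]='r' → 'pvr'
j=10: add src[3]='u' → 'pvru'
j=13: add src[6]='n' → 'pvrun'
j=16: add src[2]='h' → 'pvrunh'
j=19: add src[5]='n' → 'pvrunhn'
j=22: add src[1]='p' → 'pvrunhnp'

pvrunhnp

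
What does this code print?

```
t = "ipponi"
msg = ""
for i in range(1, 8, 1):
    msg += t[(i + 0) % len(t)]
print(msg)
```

i=1: add t[1]='p' → 'p'
i=2: add t[2]='p' → 'pp'
i=3: add t[3]='o' → 'ppo'
i=4: add t[4]='n' → 'ppon'
i=5: add t[5]='i' → 'pponi'
i=6: add t[0]='i' → 'pponii'
i=7: add t[1]='p' → 'pponiip'

pponiip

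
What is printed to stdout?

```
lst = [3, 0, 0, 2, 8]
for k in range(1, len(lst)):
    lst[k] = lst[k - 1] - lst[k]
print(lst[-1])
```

k=1: lst[1] = 3-0 = 3 → [3, 3, 0, 2, 8]
k=2: lst[2] = 3-0 = 3 → [3, 3, 3, 2, 8]
k=3: lst[3] = 3-2 = 1 → [3, 3, 3, 1, 8]
k=4: lst[4] = 1-8 = -7 → [3, 3, 3, 1, -7]

-7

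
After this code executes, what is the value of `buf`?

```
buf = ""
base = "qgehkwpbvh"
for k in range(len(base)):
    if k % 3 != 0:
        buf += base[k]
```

'gekwbv'

k=0: skip
k=1: add 'g' → 'g'
k=2: add 'e' → 'ge'
k=3: skip
k=4: add 'k' → 'gek'
k=5: add 'w' → 'gekw'
k=6: skip
k=7: add 'b' → 'gekwb'
k=8: add 'v' → 'gekwbv'
k=9: skip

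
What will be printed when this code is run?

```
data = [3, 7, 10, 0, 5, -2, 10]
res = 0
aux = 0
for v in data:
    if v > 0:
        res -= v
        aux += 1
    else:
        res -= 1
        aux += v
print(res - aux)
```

v=3: >0, res = 0-3 = -3; aux=1
v=7: >0, res = (-3)-7 = -10; aux=2
v=10: >0, res = (-10)-10 = -20; aux=3
v=0: not >0, res = (-20)-1 = -21; aux=3
v=5: >0, res = (-21)-5 = -26; aux=4
v=-2: not >0, res = (-26)-1 = -27; aux=2
v=10: >0, res = (-27)-10 = -37; aux=3
res-aux = (-37)-3 = -40

-40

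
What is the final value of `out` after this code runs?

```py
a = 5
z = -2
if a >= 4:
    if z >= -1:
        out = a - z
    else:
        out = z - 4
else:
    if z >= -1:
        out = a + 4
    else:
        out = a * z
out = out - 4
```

-10

a=5, z=-2
a >= 4 is True; z >= -1 is False
→ out = z - 4 = -6
out = (-6)-4 = -10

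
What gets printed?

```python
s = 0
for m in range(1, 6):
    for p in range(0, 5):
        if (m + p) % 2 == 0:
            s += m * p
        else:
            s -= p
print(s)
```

m=1,p=0: odd sum, s = 0-0 = 0
m=1,p=1: even sum, s = 0+1 = 1
m=1,p=2: odd sum, s = 1-2 = -1
m=1,p=3: even sum, s = (-1)+3 = 2
m=1,p=4: odd sum, s = 2-4 = -2
m=2,p=0: even sum, s = (-2)+0 = -2
m=2,p=1: odd sum, s = (-2)-1 = -3
m=2,p=2: even sum, s = (-3)+4 = 1
m=2,p=3: odd sum, s = 1-3 = -2
m=2,p=4: even sum, s = (-2)+8 = 6
m=3,p=0: odd sum, s = 6-0 = 6
m=3,p=1: even sum, s = 6+3 = 9
m=3,p=2: odd sum, s = 9-2 = 7
m=3,p=3: even sum, s = 7+9 = 16
m=3,p=4: odd sum, s = 16-4 = 12
m=4,p=0: even sum, s = 12+0 = 12
m=4,p=1: odd sum, s = 12-1 = 11
m=4,p=2: even sum, s = 11+8 = 19
m=4,p=3: odd sum, s = 19-3 = 16
m=4,p=4: even sum, s = 16+16 = 32
m=5,p=0: odd sum, s = 32-0 = 32
m=5,p=1: even sum, s = 32+5 = 37
m=5,p=2: odd sum, s = 37-2 = 35
m=5,p=3: even sum, s = 35+15 = 50
m=5,p=4: odd sum, s = 50-4 = 46

46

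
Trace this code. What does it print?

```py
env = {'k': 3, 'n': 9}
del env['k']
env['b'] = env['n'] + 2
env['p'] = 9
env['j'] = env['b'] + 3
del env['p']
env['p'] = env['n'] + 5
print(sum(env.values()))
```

48

del 'k' → {'n': 9}
env['b'] = env['n']+2 = 11 → {'n': 9, 'b': 11}
env['p'] = 9 → {'n': 9, 'b': 11, 'p': 9}
env['j'] = env['b']+3 = 14 → {'n': 9, 'b': 11, 'p': 9, 'j': 14}
del 'p' → {'n': 9, 'b': 11, 'j': 14}
env['p'] = env['n']+5 = 14 → {'n': 9, 'b': 11, 'j': 14, 'p': 14}
sum of values = 48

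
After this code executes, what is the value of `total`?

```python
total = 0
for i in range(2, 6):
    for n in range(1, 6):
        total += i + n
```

130

i=2,n=1: total = 0+3 = 3
i=2,n=2: total = 3+4 = 7
i=2,n=3: total = 7+5 = 12
i=2,n=4: total = 12+6 = 18
i=2,n=5: total = 18+7 = 25
i=3,n=1: total = 25+4 = 29
i=3,n=2: total = 29+5 = 34
i=3,n=3: total = 34+6 = 40
i=3,n=4: total = 40+7 = 47
i=3,n=5: total = 47+8 = 55
i=4,n=1: total = 55+5 = 60
i=4,n=2: total = 60+6 = 66
i=4,n=3: total = 66+7 = 73
i=4,n=4: total = 73+8 = 81
i=4,n=5: total = 81+9 = 90
i=5,n=1: total = 90+6 = 96
i=5,n=2: total = 96+7 = 103
i=5,n=3: total = 103+8 = 111
i=5,n=4: total = 111+9 = 120
i=5,n=5: total = 120+10 = 130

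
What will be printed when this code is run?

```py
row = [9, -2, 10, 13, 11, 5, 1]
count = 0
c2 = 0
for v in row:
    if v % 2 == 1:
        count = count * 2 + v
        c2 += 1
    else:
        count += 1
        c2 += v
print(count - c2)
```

v=9: odd, count = 0*2+9 = 9; c2=1
v=-2: not odd, count = 9+1 = 10; c2=-1
v=10: not odd, count = 10+1 = 11; c2=9
v=13: odd, count = 11*2+13 = 35; c2=10
v=11: odd, count = 35*2+11 = 81; c2=11
v=5: odd, count = 81*2+5 = 167; c2=12
v=1: odd, count = 167*2+1 = 335; c2=13
count-c2 = 335-13 = 322

322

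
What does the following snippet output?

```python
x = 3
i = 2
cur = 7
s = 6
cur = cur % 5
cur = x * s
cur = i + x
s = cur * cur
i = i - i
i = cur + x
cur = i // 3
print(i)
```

8

cur = 7%5 = 2
cur = 3*6 = 18
cur = 2+3 = 5
s = 5*5 = 25
i = 2-2 = 0
i = 5+3 = 8
cur = 8//3 = 2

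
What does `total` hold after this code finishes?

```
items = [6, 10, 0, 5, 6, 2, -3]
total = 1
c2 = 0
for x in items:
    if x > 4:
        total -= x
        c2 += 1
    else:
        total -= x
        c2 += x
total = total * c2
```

x=6: >4, total = 1-6 = -5; c2=1
x=10: >4, total = (-5)-10 = -15; c2=2
x=0: not >4, total = (-15)-0 = -15; c2=2
x=5: >4, total = (-15)-5 = -20; c2=3
x=6: >4, total = (-20)-6 = -26; c2=4
x=2: not >4, total = (-26)-2 = -28; c2=6
x=-3: not >4, total = (-28)-(-3) = -25; c2=3
total*c2 = (-25)*3 = -75

-75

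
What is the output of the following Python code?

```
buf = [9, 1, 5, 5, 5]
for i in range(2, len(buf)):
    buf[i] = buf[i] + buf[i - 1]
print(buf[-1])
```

i=2: buf[2] = 5+1 = 6 → [9, 1, 6, 5, 5]
i=3: buf[3] = 5+6 = 11 → [9, 1, 6, 11, 5]
i=4: buf[4] = 5+11 = 16 → [9, 1, 6, 11, 16]

16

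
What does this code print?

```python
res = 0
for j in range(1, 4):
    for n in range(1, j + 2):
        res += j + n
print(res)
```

j=1,n=1: res = 0+2 = 2
j=1,n=2: res = 2+3 = 5
j=2,n=1: res = 5+3 = 8
j=2,n=2: res = 8+4 = 12
j=2,n=3: res = 12+5 = 17
j=3,n=1: res = 17+4 = 21
j=3,n=2: res = 21+5 = 26
j=3,n=3: res = 26+6 = 32
j=3,n=4: res = 32+7 = 39

39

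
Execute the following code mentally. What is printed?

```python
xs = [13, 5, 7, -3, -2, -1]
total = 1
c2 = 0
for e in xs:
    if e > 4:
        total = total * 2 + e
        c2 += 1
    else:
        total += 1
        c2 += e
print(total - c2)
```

e=13: >4, total = 1*2+13 = 15; c2=1
e=5: >4, total = 15*2+5 = 35; c2=2
e=7: >4, total = 35*2+7 = 77; c2=3
e=-3: not >4, total = 77+1 = 78; c2=0
e=-2: not >4, total = 78+1 = 79; c2=-2
e=-1: not >4, total = 79+1 = 80; c2=-3
total-c2 = 80-(-3) = 83

83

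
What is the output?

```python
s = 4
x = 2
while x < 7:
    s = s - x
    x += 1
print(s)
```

x=2: s = 4-2 = 2
x=3: s = 2-3 = -1
x=4: s = (-1)-4 = -5
x=5: s = (-5)-5 = -10
x=6: s = (-10)-6 = -16

-16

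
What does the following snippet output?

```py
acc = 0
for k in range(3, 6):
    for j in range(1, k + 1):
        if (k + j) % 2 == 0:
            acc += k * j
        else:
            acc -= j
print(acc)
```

69

k=3,j=1: even sum, acc = 0+3 = 3
k=3,j=2: odd sum, acc = 3-2 = 1
k=3,j=3: even sum, acc = 1+9 = 10
k=4,j=1: odd sum, acc = 10-1 = 9
k=4,j=2: even sum, acc = 9+8 = 17
k=4,j=3: odd sum, acc = 17-3 = 14
k=4,j=4: even sum, acc = 14+16 = 30
k=5,j=1: even sum, acc = 30+5 = 35
k=5,j=2: odd sum, acc = 35-2 = 33
k=5,j=3: even sum, acc = 33+15 = 48
k=5,j=4: odd sum, acc = 48-4 = 44
k=5,j=5: even sum, acc = 44+25 = 69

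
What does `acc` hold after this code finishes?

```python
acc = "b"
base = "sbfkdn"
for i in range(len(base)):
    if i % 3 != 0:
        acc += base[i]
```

'bbfdn'

i=0: skip
i=1: add 'b' → 'bb'
i=2: add 'f' → 'bbf'
i=3: skip
i=4: add 'd' → 'bbfd'
i=5: add 'n' → 'bbfdn'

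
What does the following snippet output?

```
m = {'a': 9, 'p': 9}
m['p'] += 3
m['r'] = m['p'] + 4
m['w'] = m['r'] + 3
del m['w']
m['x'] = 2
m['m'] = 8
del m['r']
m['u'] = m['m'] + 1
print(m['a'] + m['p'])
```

21

m['p'] = 9+3 = 12 → {'a': 9, 'p': 12}
m['r'] = m['p']+4 = 16 → {'a': 9, 'p': 12, 'r': 16}
m['w'] = m['r']+3 = 19 → {'a': 9, 'p': 12, 'r': 16, 'w': 19}
del 'w' → {'a': 9, 'p': 12, 'r': 16}
m['x'] = 2 → {'a': 9, 'p': 12, 'r': 16, 'x': 2}
m['m'] = 8 → {'a': 9, 'p': 12, 'r': 16, 'x': 2, 'm': 8}
del 'r' → {'a': 9, 'p': 12, 'x': 2, 'm': 8}
m['u'] = m['m']+1 = 9 → {'a': 9, 'p': 12, 'x': 2, 'm': 8, 'u': 9}
m['a']+m['p'] = 9+12 = 21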